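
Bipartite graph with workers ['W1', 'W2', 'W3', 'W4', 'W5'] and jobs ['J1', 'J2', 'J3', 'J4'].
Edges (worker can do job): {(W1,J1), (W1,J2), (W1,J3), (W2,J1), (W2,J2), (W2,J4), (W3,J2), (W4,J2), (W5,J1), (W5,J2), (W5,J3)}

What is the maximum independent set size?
Maximum independent set = 5

By König's theorem:
- Min vertex cover = Max matching = 4
- Max independent set = Total vertices - Min vertex cover
- Max independent set = 9 - 4 = 5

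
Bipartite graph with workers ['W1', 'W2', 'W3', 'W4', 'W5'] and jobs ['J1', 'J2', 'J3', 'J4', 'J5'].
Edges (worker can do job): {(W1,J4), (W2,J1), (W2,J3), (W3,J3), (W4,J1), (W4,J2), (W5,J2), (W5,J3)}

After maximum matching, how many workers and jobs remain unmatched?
Unmatched: 1 workers, 1 jobs

Maximum matching size: 4
Workers: 5 total, 4 matched, 1 unmatched
Jobs: 5 total, 4 matched, 1 unmatched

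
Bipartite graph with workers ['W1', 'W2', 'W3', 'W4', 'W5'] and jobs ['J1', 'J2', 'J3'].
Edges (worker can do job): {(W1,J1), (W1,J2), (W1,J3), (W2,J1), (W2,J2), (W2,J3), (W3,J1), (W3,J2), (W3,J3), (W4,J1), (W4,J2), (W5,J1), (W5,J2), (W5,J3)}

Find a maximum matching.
Matching: {(W1,J3), (W3,J2), (W5,J1)}

Maximum matching (size 3):
  W1 → J3
  W3 → J2
  W5 → J1

Each worker is assigned to at most one job, and each job to at most one worker.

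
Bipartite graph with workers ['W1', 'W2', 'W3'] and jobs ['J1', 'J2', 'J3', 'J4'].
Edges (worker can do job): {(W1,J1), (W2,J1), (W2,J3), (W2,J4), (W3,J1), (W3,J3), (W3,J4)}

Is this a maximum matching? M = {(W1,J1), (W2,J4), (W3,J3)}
Yes, size 3 is maximum

Proposed matching has size 3.
Maximum matching size for this graph: 3.

This is a maximum matching.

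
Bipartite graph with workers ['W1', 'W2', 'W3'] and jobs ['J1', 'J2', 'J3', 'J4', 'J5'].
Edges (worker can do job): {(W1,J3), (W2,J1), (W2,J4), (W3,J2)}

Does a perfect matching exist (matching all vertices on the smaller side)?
Yes, perfect matching exists (size 3)

Perfect matching: {(W1,J3), (W2,J1), (W3,J2)}
All 3 vertices on the smaller side are matched.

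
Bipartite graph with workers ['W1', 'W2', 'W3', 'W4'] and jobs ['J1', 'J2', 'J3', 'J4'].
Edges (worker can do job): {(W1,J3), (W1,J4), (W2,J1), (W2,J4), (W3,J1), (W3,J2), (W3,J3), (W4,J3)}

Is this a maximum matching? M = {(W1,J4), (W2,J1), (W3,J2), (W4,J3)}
Yes, size 4 is maximum

Proposed matching has size 4.
Maximum matching size for this graph: 4.

This is a maximum matching.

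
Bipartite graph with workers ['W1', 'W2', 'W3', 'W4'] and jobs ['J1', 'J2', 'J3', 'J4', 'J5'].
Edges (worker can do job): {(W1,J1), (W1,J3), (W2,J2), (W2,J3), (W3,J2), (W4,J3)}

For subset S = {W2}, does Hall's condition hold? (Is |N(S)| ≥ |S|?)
Yes: |N(S)| = 2, |S| = 1

Subset S = {W2}
Neighbors N(S) = {J2, J3}

|N(S)| = 2, |S| = 1
Hall's condition: |N(S)| ≥ |S| is satisfied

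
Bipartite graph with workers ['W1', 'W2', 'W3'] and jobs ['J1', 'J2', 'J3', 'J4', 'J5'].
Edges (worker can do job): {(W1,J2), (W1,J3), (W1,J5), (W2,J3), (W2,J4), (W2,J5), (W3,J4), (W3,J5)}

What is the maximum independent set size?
Maximum independent set = 5

By König's theorem:
- Min vertex cover = Max matching = 3
- Max independent set = Total vertices - Min vertex cover
- Max independent set = 8 - 3 = 5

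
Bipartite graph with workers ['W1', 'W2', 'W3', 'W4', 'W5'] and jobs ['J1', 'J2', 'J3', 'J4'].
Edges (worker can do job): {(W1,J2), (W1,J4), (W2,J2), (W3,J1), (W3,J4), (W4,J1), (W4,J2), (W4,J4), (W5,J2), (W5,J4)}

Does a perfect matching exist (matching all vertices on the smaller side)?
No, maximum matching has size 3 < 4

Maximum matching has size 3, need 4 for perfect matching.
Unmatched workers: ['W1', 'W2']
Unmatched jobs: ['J3']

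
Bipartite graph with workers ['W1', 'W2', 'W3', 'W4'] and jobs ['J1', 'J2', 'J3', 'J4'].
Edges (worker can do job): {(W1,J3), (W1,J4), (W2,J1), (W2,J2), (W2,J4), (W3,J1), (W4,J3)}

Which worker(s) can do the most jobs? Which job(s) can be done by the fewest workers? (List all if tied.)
Most versatile: W2 (3 jobs); Least covered: J2 (1 workers)

Worker degrees (jobs they can do): W1:2, W2:3, W3:1, W4:1
Job degrees (workers who can do it): J1:2, J2:1, J3:2, J4:2

Maximum worker degree is 3, achieved by: W2
Minimum job degree is 1, achieved by: J2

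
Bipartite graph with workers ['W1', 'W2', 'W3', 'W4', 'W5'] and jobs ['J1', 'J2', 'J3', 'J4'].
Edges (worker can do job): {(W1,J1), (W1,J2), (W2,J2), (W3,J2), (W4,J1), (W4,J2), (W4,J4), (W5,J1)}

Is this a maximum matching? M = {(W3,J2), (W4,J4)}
No, size 2 is not maximum

Proposed matching has size 2.
Maximum matching size for this graph: 3.

This is NOT maximum - can be improved to size 3.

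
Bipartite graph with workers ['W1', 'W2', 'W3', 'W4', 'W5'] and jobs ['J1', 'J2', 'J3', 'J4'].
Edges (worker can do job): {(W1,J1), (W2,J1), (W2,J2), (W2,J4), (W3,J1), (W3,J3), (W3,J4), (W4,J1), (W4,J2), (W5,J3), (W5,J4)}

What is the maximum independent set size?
Maximum independent set = 5

By König's theorem:
- Min vertex cover = Max matching = 4
- Max independent set = Total vertices - Min vertex cover
- Max independent set = 9 - 4 = 5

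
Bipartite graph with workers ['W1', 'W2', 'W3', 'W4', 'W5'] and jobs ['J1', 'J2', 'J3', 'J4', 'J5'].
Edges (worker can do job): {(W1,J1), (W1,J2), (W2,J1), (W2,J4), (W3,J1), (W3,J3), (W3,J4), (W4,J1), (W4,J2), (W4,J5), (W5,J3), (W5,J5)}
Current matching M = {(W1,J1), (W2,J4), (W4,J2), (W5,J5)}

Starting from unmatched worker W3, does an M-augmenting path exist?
Yes: W3 → J3

An M-augmenting path alternates non-matching / matching edges, starting and ending at unmatched vertices.
Path: W3 → J3
(J3 is unmatched in M, so the path is augmenting.)
Flipping edges along this path would increase |M| from 4 to 5.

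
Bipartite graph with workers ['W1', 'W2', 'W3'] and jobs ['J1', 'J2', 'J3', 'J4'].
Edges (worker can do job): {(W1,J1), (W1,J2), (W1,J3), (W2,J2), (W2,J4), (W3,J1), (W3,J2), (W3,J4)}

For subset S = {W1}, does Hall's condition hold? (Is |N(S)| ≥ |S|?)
Yes: |N(S)| = 3, |S| = 1

Subset S = {W1}
Neighbors N(S) = {J1, J2, J3}

|N(S)| = 3, |S| = 1
Hall's condition: |N(S)| ≥ |S| is satisfied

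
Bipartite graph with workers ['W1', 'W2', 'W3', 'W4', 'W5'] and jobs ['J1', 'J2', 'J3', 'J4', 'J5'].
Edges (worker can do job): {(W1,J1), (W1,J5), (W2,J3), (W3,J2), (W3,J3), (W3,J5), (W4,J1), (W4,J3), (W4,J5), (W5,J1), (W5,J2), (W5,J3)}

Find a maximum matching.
Matching: {(W1,J5), (W3,J2), (W4,J3), (W5,J1)}

Maximum matching (size 4):
  W1 → J5
  W3 → J2
  W4 → J3
  W5 → J1

Each worker is assigned to at most one job, and each job to at most one worker.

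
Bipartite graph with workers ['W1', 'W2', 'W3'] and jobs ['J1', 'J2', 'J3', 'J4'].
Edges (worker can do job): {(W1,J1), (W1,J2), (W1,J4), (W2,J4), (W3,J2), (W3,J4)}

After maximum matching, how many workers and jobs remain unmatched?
Unmatched: 0 workers, 1 jobs

Maximum matching size: 3
Workers: 3 total, 3 matched, 0 unmatched
Jobs: 4 total, 3 matched, 1 unmatched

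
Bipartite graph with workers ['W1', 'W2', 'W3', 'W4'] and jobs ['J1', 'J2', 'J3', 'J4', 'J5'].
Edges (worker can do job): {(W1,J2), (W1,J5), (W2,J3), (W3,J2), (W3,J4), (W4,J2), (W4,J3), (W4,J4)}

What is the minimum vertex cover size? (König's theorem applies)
Minimum vertex cover size = 4

By König's theorem: in bipartite graphs,
min vertex cover = max matching = 4

Maximum matching has size 4, so minimum vertex cover also has size 4.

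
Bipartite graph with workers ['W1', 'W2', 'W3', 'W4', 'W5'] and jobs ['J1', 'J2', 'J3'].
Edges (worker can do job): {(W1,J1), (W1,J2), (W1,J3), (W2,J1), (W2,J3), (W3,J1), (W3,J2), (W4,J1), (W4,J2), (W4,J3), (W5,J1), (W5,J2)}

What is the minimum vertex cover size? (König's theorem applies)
Minimum vertex cover size = 3

By König's theorem: in bipartite graphs,
min vertex cover = max matching = 3

Maximum matching has size 3, so minimum vertex cover also has size 3.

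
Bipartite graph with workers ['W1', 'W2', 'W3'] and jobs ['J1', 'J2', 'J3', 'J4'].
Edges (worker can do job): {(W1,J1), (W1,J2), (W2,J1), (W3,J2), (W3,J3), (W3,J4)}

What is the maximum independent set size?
Maximum independent set = 4

By König's theorem:
- Min vertex cover = Max matching = 3
- Max independent set = Total vertices - Min vertex cover
- Max independent set = 7 - 3 = 4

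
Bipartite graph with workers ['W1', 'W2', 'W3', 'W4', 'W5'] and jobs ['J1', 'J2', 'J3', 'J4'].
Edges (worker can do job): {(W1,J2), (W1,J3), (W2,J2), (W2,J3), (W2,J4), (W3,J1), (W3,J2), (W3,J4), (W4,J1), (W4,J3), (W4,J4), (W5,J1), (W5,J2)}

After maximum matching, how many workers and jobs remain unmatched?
Unmatched: 1 workers, 0 jobs

Maximum matching size: 4
Workers: 5 total, 4 matched, 1 unmatched
Jobs: 4 total, 4 matched, 0 unmatched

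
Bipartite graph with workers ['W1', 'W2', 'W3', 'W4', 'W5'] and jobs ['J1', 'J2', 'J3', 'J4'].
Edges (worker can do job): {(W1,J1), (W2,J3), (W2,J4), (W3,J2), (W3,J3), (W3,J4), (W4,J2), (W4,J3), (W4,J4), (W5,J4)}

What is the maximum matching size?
Maximum matching size = 4

Maximum matching: {(W1,J1), (W2,J3), (W3,J4), (W4,J2)}
Size: 4

This assigns 4 workers to 4 distinct jobs.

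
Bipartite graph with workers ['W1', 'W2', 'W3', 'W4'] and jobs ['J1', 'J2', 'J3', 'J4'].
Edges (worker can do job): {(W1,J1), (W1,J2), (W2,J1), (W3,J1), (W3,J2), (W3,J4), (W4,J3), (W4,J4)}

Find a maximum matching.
Matching: {(W1,J2), (W2,J1), (W3,J4), (W4,J3)}

Maximum matching (size 4):
  W1 → J2
  W2 → J1
  W3 → J4
  W4 → J3

Each worker is assigned to at most one job, and each job to at most one worker.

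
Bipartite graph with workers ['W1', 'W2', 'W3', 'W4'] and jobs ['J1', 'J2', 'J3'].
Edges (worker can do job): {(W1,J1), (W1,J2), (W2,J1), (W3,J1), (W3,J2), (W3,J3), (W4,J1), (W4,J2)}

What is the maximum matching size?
Maximum matching size = 3

Maximum matching: {(W1,J1), (W3,J3), (W4,J2)}
Size: 3

This assigns 3 workers to 3 distinct jobs.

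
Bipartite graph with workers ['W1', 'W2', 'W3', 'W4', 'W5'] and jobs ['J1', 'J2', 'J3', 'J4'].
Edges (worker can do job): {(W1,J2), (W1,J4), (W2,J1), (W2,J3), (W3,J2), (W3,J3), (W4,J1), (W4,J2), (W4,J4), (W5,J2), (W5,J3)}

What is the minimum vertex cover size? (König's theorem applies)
Minimum vertex cover size = 4

By König's theorem: in bipartite graphs,
min vertex cover = max matching = 4

Maximum matching has size 4, so minimum vertex cover also has size 4.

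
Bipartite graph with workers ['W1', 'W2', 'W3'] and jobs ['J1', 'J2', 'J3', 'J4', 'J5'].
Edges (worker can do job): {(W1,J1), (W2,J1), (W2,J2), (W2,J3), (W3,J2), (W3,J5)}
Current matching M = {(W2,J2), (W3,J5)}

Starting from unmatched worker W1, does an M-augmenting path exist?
Yes: W1 → J1

An M-augmenting path alternates non-matching / matching edges, starting and ending at unmatched vertices.
Path: W1 → J1
(J1 is unmatched in M, so the path is augmenting.)
Flipping edges along this path would increase |M| from 2 to 3.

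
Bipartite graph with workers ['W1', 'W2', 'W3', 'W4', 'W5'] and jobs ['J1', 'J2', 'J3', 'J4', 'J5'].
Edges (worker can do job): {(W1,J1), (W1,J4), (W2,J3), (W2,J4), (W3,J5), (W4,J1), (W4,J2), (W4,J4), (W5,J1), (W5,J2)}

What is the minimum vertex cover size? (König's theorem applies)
Minimum vertex cover size = 5

By König's theorem: in bipartite graphs,
min vertex cover = max matching = 5

Maximum matching has size 5, so minimum vertex cover also has size 5.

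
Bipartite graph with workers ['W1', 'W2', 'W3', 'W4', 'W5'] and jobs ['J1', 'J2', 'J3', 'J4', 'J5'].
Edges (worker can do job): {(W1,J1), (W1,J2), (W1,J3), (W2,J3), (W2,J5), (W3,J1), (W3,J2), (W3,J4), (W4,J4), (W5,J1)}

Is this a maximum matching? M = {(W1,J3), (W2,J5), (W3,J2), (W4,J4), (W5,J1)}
Yes, size 5 is maximum

Proposed matching has size 5.
Maximum matching size for this graph: 5.

This is a maximum matching.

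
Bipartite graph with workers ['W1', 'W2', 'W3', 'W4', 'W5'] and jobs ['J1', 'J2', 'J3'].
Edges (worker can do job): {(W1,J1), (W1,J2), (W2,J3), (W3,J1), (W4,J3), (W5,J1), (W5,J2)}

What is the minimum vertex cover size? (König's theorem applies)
Minimum vertex cover size = 3

By König's theorem: in bipartite graphs,
min vertex cover = max matching = 3

Maximum matching has size 3, so minimum vertex cover also has size 3.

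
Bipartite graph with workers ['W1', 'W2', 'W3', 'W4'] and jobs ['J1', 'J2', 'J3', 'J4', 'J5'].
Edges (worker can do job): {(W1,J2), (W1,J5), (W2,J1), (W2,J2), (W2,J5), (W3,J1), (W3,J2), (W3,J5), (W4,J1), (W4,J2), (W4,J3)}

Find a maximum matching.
Matching: {(W1,J2), (W2,J1), (W3,J5), (W4,J3)}

Maximum matching (size 4):
  W1 → J2
  W2 → J1
  W3 → J5
  W4 → J3

Each worker is assigned to at most one job, and each job to at most one worker.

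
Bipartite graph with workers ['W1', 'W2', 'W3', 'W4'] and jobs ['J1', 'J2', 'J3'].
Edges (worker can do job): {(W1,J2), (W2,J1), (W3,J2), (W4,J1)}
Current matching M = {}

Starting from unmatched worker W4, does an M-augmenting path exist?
Yes: W4 → J1

An M-augmenting path alternates non-matching / matching edges, starting and ending at unmatched vertices.
Path: W4 → J1
(J1 is unmatched in M, so the path is augmenting.)
Flipping edges along this path would increase |M| from 0 to 1.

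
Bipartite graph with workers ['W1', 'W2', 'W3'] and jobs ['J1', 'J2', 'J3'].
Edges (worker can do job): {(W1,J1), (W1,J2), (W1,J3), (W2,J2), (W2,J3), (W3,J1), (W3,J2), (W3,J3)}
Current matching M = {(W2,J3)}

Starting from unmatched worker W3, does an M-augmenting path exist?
Yes: W3 → J1

An M-augmenting path alternates non-matching / matching edges, starting and ending at unmatched vertices.
Path: W3 → J1
(J1 is unmatched in M, so the path is augmenting.)
Flipping edges along this path would increase |M| from 1 to 2.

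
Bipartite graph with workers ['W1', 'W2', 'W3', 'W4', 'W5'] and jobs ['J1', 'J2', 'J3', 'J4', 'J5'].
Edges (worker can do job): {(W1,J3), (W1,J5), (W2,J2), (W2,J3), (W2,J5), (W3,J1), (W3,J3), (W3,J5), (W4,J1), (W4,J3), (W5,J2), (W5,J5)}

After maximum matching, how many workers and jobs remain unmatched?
Unmatched: 1 workers, 1 jobs

Maximum matching size: 4
Workers: 5 total, 4 matched, 1 unmatched
Jobs: 5 total, 4 matched, 1 unmatched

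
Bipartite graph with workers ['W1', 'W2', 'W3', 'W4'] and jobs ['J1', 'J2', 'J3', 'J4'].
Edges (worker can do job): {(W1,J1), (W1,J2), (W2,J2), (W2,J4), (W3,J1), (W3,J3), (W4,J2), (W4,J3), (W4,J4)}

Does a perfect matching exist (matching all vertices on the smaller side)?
Yes, perfect matching exists (size 4)

Perfect matching: {(W1,J1), (W2,J4), (W3,J3), (W4,J2)}
All 4 vertices on the smaller side are matched.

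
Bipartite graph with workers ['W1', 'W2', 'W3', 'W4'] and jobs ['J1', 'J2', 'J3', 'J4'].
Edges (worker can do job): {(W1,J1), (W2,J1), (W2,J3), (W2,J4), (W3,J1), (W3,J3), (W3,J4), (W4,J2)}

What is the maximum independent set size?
Maximum independent set = 4

By König's theorem:
- Min vertex cover = Max matching = 4
- Max independent set = Total vertices - Min vertex cover
- Max independent set = 8 - 4 = 4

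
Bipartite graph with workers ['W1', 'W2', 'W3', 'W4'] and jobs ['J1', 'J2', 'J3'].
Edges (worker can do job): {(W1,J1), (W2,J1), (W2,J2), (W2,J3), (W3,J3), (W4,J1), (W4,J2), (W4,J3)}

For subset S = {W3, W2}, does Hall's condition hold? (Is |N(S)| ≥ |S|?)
Yes: |N(S)| = 3, |S| = 2

Subset S = {W3, W2}
Neighbors N(S) = {J1, J2, J3}

|N(S)| = 3, |S| = 2
Hall's condition: |N(S)| ≥ |S| is satisfied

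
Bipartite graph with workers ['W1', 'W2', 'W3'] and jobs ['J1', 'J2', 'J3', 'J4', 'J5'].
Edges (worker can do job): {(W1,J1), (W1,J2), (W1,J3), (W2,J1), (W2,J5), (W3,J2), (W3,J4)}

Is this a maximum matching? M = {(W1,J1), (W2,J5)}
No, size 2 is not maximum

Proposed matching has size 2.
Maximum matching size for this graph: 3.

This is NOT maximum - can be improved to size 3.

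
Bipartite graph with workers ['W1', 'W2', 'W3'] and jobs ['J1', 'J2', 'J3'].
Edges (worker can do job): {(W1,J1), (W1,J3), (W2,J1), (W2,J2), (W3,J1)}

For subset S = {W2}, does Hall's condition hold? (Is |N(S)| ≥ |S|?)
Yes: |N(S)| = 2, |S| = 1

Subset S = {W2}
Neighbors N(S) = {J1, J2}

|N(S)| = 2, |S| = 1
Hall's condition: |N(S)| ≥ |S| is satisfied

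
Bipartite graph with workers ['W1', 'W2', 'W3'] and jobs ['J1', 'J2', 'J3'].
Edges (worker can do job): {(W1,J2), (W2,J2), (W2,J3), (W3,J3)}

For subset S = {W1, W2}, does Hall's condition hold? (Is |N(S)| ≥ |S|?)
Yes: |N(S)| = 2, |S| = 2

Subset S = {W1, W2}
Neighbors N(S) = {J2, J3}

|N(S)| = 2, |S| = 2
Hall's condition: |N(S)| ≥ |S| is satisfied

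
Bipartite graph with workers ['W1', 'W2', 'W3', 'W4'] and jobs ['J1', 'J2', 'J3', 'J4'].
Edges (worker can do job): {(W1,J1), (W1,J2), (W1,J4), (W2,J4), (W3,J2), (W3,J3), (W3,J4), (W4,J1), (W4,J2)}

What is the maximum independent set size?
Maximum independent set = 4

By König's theorem:
- Min vertex cover = Max matching = 4
- Max independent set = Total vertices - Min vertex cover
- Max independent set = 8 - 4 = 4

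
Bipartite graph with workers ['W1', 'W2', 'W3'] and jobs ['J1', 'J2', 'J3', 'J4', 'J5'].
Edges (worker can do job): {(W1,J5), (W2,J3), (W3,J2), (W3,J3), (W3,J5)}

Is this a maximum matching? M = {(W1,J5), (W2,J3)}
No, size 2 is not maximum

Proposed matching has size 2.
Maximum matching size for this graph: 3.

This is NOT maximum - can be improved to size 3.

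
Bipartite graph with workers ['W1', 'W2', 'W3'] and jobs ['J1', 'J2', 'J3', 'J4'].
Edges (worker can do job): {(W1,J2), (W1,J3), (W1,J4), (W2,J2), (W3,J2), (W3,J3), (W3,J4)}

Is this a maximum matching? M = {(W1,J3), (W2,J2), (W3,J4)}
Yes, size 3 is maximum

Proposed matching has size 3.
Maximum matching size for this graph: 3.

This is a maximum matching.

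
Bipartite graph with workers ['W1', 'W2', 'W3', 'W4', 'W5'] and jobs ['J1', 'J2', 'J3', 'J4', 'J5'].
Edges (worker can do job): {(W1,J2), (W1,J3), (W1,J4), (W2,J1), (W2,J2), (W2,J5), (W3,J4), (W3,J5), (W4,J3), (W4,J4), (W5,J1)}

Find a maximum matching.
Matching: {(W1,J4), (W2,J2), (W3,J5), (W4,J3), (W5,J1)}

Maximum matching (size 5):
  W1 → J4
  W2 → J2
  W3 → J5
  W4 → J3
  W5 → J1

Each worker is assigned to at most one job, and each job to at most one worker.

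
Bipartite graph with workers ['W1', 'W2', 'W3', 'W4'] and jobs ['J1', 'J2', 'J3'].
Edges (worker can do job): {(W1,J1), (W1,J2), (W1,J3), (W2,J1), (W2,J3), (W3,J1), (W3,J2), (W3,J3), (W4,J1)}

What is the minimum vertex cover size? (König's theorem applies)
Minimum vertex cover size = 3

By König's theorem: in bipartite graphs,
min vertex cover = max matching = 3

Maximum matching has size 3, so minimum vertex cover also has size 3.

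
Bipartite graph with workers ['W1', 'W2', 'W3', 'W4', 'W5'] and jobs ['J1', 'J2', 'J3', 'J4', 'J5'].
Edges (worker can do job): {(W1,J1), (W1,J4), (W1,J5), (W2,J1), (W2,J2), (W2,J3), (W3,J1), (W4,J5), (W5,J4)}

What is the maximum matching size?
Maximum matching size = 4

Maximum matching: {(W2,J2), (W3,J1), (W4,J5), (W5,J4)}
Size: 4

This assigns 4 workers to 4 distinct jobs.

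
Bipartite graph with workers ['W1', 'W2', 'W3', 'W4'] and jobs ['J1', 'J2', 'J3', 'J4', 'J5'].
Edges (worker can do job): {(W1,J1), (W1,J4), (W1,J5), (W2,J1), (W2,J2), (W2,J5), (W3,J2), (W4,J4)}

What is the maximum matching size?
Maximum matching size = 4

Maximum matching: {(W1,J5), (W2,J1), (W3,J2), (W4,J4)}
Size: 4

This assigns 4 workers to 4 distinct jobs.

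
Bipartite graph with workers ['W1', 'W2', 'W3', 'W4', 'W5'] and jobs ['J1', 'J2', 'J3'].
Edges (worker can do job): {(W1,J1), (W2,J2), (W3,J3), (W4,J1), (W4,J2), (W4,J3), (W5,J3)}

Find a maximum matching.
Matching: {(W2,J2), (W3,J3), (W4,J1)}

Maximum matching (size 3):
  W2 → J2
  W3 → J3
  W4 → J1

Each worker is assigned to at most one job, and each job to at most one worker.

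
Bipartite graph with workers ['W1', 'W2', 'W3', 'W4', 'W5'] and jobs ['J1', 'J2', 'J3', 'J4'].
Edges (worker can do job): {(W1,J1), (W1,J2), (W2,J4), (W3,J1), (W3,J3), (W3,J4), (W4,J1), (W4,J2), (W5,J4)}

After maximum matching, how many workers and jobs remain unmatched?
Unmatched: 1 workers, 0 jobs

Maximum matching size: 4
Workers: 5 total, 4 matched, 1 unmatched
Jobs: 4 total, 4 matched, 0 unmatched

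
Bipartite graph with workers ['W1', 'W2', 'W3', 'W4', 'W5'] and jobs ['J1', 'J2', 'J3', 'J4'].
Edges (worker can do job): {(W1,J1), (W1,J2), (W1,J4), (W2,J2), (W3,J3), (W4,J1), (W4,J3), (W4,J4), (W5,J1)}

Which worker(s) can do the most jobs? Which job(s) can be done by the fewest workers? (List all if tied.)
Most versatile: W1, W4 (3 jobs); Least covered: J2, J3, J4 (2 workers)

Worker degrees (jobs they can do): W1:3, W2:1, W3:1, W4:3, W5:1
Job degrees (workers who can do it): J1:3, J2:2, J3:2, J4:2

Maximum worker degree is 3, achieved by: W1, W4
Minimum job degree is 2, achieved by: J2, J3, J4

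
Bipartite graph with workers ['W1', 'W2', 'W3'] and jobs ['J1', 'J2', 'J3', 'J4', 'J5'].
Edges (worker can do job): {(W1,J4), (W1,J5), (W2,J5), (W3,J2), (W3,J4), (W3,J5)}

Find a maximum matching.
Matching: {(W1,J4), (W2,J5), (W3,J2)}

Maximum matching (size 3):
  W1 → J4
  W2 → J5
  W3 → J2

Each worker is assigned to at most one job, and each job to at most one worker.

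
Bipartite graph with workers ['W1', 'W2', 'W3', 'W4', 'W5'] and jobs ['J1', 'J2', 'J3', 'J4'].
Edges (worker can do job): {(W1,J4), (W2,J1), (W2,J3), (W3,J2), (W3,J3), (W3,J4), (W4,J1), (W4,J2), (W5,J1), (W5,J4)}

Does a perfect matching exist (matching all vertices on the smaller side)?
Yes, perfect matching exists (size 4)

Perfect matching: {(W2,J3), (W3,J2), (W4,J1), (W5,J4)}
All 4 vertices on the smaller side are matched.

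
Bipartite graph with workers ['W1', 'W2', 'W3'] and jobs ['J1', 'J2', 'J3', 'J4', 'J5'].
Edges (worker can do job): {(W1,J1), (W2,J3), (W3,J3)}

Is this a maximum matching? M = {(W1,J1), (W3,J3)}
Yes, size 2 is maximum

Proposed matching has size 2.
Maximum matching size for this graph: 2.

This is a maximum matching.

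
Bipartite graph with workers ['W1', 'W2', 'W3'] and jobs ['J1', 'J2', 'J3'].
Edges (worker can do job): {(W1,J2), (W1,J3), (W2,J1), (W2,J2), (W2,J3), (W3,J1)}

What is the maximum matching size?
Maximum matching size = 3

Maximum matching: {(W1,J3), (W2,J2), (W3,J1)}
Size: 3

This assigns 3 workers to 3 distinct jobs.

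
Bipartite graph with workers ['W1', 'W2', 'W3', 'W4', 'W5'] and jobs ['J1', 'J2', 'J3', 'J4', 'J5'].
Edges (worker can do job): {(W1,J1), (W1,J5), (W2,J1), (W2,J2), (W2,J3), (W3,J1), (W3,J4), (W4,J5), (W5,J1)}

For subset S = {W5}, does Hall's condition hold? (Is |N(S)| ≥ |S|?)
Yes: |N(S)| = 1, |S| = 1

Subset S = {W5}
Neighbors N(S) = {J1}

|N(S)| = 1, |S| = 1
Hall's condition: |N(S)| ≥ |S| is satisfied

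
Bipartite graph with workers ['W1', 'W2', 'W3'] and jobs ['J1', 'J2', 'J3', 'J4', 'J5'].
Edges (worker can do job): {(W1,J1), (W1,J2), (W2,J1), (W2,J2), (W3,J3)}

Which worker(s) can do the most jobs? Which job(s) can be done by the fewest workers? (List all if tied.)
Most versatile: W1, W2 (2 jobs); Least covered: J4, J5 (0 workers)

Worker degrees (jobs they can do): W1:2, W2:2, W3:1
Job degrees (workers who can do it): J1:2, J2:2, J3:1, J4:0, J5:0

Maximum worker degree is 2, achieved by: W1, W2
Minimum job degree is 0, achieved by: J4, J5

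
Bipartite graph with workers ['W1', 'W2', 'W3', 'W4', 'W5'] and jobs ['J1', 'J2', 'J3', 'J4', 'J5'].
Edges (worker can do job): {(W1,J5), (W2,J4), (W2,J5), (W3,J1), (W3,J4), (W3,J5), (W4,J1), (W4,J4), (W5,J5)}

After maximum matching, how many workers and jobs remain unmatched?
Unmatched: 2 workers, 2 jobs

Maximum matching size: 3
Workers: 5 total, 3 matched, 2 unmatched
Jobs: 5 total, 3 matched, 2 unmatched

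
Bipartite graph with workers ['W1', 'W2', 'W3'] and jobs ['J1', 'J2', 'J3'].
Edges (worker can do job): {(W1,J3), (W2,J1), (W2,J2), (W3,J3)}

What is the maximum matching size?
Maximum matching size = 2

Maximum matching: {(W2,J2), (W3,J3)}
Size: 2

This assigns 2 workers to 2 distinct jobs.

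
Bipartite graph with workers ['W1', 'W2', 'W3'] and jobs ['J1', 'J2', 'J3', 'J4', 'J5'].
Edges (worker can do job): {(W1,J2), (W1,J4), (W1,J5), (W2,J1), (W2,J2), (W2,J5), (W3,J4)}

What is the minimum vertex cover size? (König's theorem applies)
Minimum vertex cover size = 3

By König's theorem: in bipartite graphs,
min vertex cover = max matching = 3

Maximum matching has size 3, so minimum vertex cover also has size 3.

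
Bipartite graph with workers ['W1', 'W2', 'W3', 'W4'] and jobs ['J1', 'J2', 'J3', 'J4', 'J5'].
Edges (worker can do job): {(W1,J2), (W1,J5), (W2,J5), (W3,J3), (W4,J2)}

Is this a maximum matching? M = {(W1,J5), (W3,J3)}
No, size 2 is not maximum

Proposed matching has size 2.
Maximum matching size for this graph: 3.

This is NOT maximum - can be improved to size 3.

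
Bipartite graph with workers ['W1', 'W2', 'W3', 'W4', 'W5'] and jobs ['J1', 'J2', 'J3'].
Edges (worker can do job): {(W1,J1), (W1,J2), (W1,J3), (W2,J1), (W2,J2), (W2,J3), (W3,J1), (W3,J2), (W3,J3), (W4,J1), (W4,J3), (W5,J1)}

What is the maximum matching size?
Maximum matching size = 3

Maximum matching: {(W1,J2), (W3,J3), (W5,J1)}
Size: 3

This assigns 3 workers to 3 distinct jobs.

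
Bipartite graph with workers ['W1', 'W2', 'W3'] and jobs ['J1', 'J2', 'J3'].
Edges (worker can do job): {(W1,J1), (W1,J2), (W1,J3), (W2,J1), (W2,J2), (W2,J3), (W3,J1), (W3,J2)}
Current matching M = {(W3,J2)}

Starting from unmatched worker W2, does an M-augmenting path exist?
Yes: W2 → J1

An M-augmenting path alternates non-matching / matching edges, starting and ending at unmatched vertices.
Path: W2 → J1
(J1 is unmatched in M, so the path is augmenting.)
Flipping edges along this path would increase |M| from 1 to 2.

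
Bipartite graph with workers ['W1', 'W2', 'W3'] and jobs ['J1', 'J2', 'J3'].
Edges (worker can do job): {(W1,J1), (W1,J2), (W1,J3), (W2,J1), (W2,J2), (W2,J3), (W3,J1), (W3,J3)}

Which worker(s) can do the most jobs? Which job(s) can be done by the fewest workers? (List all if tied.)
Most versatile: W1, W2 (3 jobs); Least covered: J2 (2 workers)

Worker degrees (jobs they can do): W1:3, W2:3, W3:2
Job degrees (workers who can do it): J1:3, J2:2, J3:3

Maximum worker degree is 3, achieved by: W1, W2
Minimum job degree is 2, achieved by: J2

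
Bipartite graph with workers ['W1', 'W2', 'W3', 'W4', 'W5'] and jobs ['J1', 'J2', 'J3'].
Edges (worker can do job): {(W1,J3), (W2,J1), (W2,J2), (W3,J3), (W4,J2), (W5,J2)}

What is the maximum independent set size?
Maximum independent set = 5

By König's theorem:
- Min vertex cover = Max matching = 3
- Max independent set = Total vertices - Min vertex cover
- Max independent set = 8 - 3 = 5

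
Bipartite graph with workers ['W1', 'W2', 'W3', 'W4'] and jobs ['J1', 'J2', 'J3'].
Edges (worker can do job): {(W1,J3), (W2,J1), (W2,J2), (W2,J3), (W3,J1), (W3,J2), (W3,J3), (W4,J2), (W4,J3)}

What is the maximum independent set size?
Maximum independent set = 4

By König's theorem:
- Min vertex cover = Max matching = 3
- Max independent set = Total vertices - Min vertex cover
- Max independent set = 7 - 3 = 4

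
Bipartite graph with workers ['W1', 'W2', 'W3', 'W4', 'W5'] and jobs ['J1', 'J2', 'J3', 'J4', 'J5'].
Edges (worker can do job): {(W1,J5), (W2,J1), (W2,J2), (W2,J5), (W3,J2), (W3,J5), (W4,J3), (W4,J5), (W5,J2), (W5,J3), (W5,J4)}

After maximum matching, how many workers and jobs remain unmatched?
Unmatched: 0 workers, 0 jobs

Maximum matching size: 5
Workers: 5 total, 5 matched, 0 unmatched
Jobs: 5 total, 5 matched, 0 unmatched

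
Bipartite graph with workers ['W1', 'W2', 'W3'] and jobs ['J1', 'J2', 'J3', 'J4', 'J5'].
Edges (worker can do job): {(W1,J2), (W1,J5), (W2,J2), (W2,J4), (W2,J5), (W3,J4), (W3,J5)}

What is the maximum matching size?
Maximum matching size = 3

Maximum matching: {(W1,J2), (W2,J4), (W3,J5)}
Size: 3

This assigns 3 workers to 3 distinct jobs.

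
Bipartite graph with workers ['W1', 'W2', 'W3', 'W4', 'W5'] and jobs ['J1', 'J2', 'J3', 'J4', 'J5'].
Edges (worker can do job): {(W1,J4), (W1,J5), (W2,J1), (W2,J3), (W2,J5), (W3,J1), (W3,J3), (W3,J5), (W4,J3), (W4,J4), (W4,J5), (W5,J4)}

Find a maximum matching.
Matching: {(W2,J3), (W3,J1), (W4,J5), (W5,J4)}

Maximum matching (size 4):
  W2 → J3
  W3 → J1
  W4 → J5
  W5 → J4

Each worker is assigned to at most one job, and each job to at most one worker.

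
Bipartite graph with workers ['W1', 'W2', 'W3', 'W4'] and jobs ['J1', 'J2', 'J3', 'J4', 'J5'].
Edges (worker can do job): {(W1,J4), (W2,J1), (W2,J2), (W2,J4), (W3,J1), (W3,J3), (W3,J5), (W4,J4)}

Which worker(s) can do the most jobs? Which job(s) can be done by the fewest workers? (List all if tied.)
Most versatile: W2, W3 (3 jobs); Least covered: J2, J3, J5 (1 workers)

Worker degrees (jobs they can do): W1:1, W2:3, W3:3, W4:1
Job degrees (workers who can do it): J1:2, J2:1, J3:1, J4:3, J5:1

Maximum worker degree is 3, achieved by: W2, W3
Minimum job degree is 1, achieved by: J2, J3, J5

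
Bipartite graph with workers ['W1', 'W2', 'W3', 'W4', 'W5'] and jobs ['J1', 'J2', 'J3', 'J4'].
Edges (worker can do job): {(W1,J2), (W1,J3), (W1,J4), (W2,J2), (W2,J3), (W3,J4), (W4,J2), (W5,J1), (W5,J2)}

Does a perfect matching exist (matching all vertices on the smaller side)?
Yes, perfect matching exists (size 4)

Perfect matching: {(W1,J3), (W3,J4), (W4,J2), (W5,J1)}
All 4 vertices on the smaller side are matched.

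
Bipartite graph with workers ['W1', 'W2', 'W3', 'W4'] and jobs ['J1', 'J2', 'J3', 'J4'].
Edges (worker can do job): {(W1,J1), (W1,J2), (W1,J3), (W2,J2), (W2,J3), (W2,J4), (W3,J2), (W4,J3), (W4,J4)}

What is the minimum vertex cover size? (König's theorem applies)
Minimum vertex cover size = 4

By König's theorem: in bipartite graphs,
min vertex cover = max matching = 4

Maximum matching has size 4, so minimum vertex cover also has size 4.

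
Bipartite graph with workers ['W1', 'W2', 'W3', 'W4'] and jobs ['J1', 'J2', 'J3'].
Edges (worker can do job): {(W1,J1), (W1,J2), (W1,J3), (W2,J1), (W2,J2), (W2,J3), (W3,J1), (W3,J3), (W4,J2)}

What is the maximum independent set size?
Maximum independent set = 4

By König's theorem:
- Min vertex cover = Max matching = 3
- Max independent set = Total vertices - Min vertex cover
- Max independent set = 7 - 3 = 4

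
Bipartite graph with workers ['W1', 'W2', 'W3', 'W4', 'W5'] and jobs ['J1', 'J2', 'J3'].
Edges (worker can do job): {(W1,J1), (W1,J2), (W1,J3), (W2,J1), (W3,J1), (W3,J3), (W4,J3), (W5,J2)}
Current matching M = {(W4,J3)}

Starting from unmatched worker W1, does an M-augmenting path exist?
Yes: W1 → J1

An M-augmenting path alternates non-matching / matching edges, starting and ending at unmatched vertices.
Path: W1 → J1
(J1 is unmatched in M, so the path is augmenting.)
Flipping edges along this path would increase |M| from 1 to 2.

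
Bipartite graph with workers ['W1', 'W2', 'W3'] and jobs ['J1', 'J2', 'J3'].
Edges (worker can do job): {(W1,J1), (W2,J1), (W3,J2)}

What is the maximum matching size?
Maximum matching size = 2

Maximum matching: {(W1,J1), (W3,J2)}
Size: 2

This assigns 2 workers to 2 distinct jobs.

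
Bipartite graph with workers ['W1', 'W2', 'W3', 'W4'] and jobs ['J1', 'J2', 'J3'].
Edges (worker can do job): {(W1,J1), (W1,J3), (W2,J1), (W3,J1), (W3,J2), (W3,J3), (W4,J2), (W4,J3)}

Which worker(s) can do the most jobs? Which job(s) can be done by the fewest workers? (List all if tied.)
Most versatile: W3 (3 jobs); Least covered: J2 (2 workers)

Worker degrees (jobs they can do): W1:2, W2:1, W3:3, W4:2
Job degrees (workers who can do it): J1:3, J2:2, J3:3

Maximum worker degree is 3, achieved by: W3
Minimum job degree is 2, achieved by: J2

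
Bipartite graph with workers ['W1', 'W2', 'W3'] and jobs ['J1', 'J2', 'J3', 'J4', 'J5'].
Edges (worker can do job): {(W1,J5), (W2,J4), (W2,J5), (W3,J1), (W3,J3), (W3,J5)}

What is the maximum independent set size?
Maximum independent set = 5

By König's theorem:
- Min vertex cover = Max matching = 3
- Max independent set = Total vertices - Min vertex cover
- Max independent set = 8 - 3 = 5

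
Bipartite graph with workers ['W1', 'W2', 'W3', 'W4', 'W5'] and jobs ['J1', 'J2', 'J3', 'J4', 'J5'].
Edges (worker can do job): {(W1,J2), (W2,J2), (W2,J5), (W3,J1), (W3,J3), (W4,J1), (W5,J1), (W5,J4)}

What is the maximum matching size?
Maximum matching size = 5

Maximum matching: {(W1,J2), (W2,J5), (W3,J3), (W4,J1), (W5,J4)}
Size: 5

This assigns 5 workers to 5 distinct jobs.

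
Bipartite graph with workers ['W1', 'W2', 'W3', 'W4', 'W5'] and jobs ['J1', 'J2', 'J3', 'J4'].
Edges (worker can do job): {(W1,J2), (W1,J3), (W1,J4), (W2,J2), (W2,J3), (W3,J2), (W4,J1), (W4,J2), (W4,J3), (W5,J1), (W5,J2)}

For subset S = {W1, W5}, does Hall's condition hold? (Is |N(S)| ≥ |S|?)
Yes: |N(S)| = 4, |S| = 2

Subset S = {W1, W5}
Neighbors N(S) = {J1, J2, J3, J4}

|N(S)| = 4, |S| = 2
Hall's condition: |N(S)| ≥ |S| is satisfied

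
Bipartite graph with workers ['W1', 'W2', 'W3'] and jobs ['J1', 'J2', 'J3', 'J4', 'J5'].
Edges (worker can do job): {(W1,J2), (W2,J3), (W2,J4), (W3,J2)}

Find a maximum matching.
Matching: {(W2,J4), (W3,J2)}

Maximum matching (size 2):
  W2 → J4
  W3 → J2

Each worker is assigned to at most one job, and each job to at most one worker.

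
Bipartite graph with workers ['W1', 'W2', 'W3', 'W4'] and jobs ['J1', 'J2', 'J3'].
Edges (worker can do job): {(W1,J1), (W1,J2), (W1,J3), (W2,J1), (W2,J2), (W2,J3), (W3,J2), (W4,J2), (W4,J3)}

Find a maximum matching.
Matching: {(W1,J3), (W2,J1), (W4,J2)}

Maximum matching (size 3):
  W1 → J3
  W2 → J1
  W4 → J2

Each worker is assigned to at most one job, and each job to at most one worker.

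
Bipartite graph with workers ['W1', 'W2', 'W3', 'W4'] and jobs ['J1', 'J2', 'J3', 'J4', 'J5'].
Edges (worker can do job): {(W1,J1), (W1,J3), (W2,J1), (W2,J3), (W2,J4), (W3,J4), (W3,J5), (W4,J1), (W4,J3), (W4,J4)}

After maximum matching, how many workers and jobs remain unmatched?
Unmatched: 0 workers, 1 jobs

Maximum matching size: 4
Workers: 4 total, 4 matched, 0 unmatched
Jobs: 5 total, 4 matched, 1 unmatched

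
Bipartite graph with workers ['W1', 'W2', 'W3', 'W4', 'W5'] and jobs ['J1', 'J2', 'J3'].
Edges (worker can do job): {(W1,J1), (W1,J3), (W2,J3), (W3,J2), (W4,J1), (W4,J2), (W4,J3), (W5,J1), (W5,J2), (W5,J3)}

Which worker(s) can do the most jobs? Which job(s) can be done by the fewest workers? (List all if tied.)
Most versatile: W4, W5 (3 jobs); Least covered: J1, J2 (3 workers)

Worker degrees (jobs they can do): W1:2, W2:1, W3:1, W4:3, W5:3
Job degrees (workers who can do it): J1:3, J2:3, J3:4

Maximum worker degree is 3, achieved by: W4, W5
Minimum job degree is 3, achieved by: J1, J2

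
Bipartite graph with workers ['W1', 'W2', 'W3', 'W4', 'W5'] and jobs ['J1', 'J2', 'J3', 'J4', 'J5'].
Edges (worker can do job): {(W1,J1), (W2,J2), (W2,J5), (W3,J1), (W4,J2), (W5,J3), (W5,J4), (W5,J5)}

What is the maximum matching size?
Maximum matching size = 4

Maximum matching: {(W2,J5), (W3,J1), (W4,J2), (W5,J4)}
Size: 4

This assigns 4 workers to 4 distinct jobs.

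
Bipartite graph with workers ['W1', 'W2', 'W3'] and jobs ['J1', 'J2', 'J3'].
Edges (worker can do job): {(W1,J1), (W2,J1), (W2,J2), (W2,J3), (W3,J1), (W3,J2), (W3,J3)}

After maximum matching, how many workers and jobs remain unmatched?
Unmatched: 0 workers, 0 jobs

Maximum matching size: 3
Workers: 3 total, 3 matched, 0 unmatched
Jobs: 3 total, 3 matched, 0 unmatched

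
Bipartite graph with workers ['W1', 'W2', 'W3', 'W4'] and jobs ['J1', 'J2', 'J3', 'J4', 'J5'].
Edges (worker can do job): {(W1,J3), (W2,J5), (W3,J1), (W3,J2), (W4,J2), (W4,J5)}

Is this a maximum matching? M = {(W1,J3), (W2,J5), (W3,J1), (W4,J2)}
Yes, size 4 is maximum

Proposed matching has size 4.
Maximum matching size for this graph: 4.

This is a maximum matching.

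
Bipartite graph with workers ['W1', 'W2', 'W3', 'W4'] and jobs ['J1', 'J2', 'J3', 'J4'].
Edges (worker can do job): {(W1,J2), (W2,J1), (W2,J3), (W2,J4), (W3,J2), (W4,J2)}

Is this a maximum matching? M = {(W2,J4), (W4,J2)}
Yes, size 2 is maximum

Proposed matching has size 2.
Maximum matching size for this graph: 2.

This is a maximum matching.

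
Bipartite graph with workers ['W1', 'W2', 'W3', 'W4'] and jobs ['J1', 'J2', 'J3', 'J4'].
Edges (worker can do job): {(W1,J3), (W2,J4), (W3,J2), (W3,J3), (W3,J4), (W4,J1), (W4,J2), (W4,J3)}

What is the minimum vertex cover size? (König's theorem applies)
Minimum vertex cover size = 4

By König's theorem: in bipartite graphs,
min vertex cover = max matching = 4

Maximum matching has size 4, so minimum vertex cover also has size 4.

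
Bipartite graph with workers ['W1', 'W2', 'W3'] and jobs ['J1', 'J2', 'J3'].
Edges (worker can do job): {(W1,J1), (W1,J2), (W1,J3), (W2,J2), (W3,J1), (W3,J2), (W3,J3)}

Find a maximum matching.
Matching: {(W1,J1), (W2,J2), (W3,J3)}

Maximum matching (size 3):
  W1 → J1
  W2 → J2
  W3 → J3

Each worker is assigned to at most one job, and each job to at most one worker.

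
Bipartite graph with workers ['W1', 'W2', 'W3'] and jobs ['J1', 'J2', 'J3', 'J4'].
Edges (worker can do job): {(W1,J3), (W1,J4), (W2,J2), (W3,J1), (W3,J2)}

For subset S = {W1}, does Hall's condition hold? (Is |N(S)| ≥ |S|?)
Yes: |N(S)| = 2, |S| = 1

Subset S = {W1}
Neighbors N(S) = {J3, J4}

|N(S)| = 2, |S| = 1
Hall's condition: |N(S)| ≥ |S| is satisfied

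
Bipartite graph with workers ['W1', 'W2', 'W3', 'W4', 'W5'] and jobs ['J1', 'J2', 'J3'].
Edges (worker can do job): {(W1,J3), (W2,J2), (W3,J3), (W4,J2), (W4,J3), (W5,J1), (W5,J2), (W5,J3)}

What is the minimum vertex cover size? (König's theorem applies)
Minimum vertex cover size = 3

By König's theorem: in bipartite graphs,
min vertex cover = max matching = 3

Maximum matching has size 3, so minimum vertex cover also has size 3.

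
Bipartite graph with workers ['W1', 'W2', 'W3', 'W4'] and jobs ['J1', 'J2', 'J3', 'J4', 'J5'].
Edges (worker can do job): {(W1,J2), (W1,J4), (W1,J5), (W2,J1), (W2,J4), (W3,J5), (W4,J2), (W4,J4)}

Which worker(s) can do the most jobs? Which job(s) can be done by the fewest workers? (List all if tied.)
Most versatile: W1 (3 jobs); Least covered: J3 (0 workers)

Worker degrees (jobs they can do): W1:3, W2:2, W3:1, W4:2
Job degrees (workers who can do it): J1:1, J2:2, J3:0, J4:3, J5:2

Maximum worker degree is 3, achieved by: W1
Minimum job degree is 0, achieved by: J3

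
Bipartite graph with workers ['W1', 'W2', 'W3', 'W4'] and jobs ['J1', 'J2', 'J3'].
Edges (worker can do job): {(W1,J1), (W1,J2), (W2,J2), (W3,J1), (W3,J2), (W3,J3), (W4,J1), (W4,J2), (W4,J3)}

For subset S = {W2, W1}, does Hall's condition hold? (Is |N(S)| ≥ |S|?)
Yes: |N(S)| = 2, |S| = 2

Subset S = {W2, W1}
Neighbors N(S) = {J1, J2}

|N(S)| = 2, |S| = 2
Hall's condition: |N(S)| ≥ |S| is satisfied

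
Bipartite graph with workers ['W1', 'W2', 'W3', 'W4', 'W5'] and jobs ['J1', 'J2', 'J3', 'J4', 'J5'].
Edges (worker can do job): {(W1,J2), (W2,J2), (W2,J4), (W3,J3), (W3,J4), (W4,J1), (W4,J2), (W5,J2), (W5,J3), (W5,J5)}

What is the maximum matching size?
Maximum matching size = 5

Maximum matching: {(W1,J2), (W2,J4), (W3,J3), (W4,J1), (W5,J5)}
Size: 5

This assigns 5 workers to 5 distinct jobs.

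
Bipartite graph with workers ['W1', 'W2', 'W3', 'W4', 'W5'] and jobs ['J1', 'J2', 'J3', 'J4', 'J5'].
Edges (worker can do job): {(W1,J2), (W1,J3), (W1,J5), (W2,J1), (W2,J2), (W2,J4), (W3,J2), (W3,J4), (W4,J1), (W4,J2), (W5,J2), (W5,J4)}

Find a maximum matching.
Matching: {(W1,J3), (W3,J4), (W4,J1), (W5,J2)}

Maximum matching (size 4):
  W1 → J3
  W3 → J4
  W4 → J1
  W5 → J2

Each worker is assigned to at most one job, and each job to at most one worker.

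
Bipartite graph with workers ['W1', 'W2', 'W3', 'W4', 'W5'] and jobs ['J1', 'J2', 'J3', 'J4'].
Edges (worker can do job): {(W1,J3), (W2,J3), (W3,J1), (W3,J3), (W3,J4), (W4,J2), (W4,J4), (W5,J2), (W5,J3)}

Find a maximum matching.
Matching: {(W1,J3), (W3,J1), (W4,J4), (W5,J2)}

Maximum matching (size 4):
  W1 → J3
  W3 → J1
  W4 → J4
  W5 → J2

Each worker is assigned to at most one job, and each job to at most one worker.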